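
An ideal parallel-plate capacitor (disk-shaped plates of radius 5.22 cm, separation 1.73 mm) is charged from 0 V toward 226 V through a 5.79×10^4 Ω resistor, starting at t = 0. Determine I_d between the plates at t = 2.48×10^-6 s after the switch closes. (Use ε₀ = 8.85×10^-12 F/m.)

C = ε₀A/d = (8.85×10^-12)(8.560×10^-3)/(1.73×10^-3) = 4.379×10^-11 F and τ = RC = 2.535×10^-6 s. I_d in the gap equals the RC charging current.
I_d(t) = (V₀/R) e^(−t/τ) = 3.903×10^-3 · e^(−0.9783) = 1.47×10^-3 A.

1.47×10^-3 A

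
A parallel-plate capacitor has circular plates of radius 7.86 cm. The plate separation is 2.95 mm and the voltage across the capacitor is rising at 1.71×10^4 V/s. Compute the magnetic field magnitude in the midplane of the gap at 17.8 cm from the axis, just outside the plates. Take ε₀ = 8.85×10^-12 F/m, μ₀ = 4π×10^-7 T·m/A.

1.12×10^-12 T

With E = V/d, dE/dt = 5.797×10^6 V/(m·s) and πR² = 0.01941 m², giving I_d = ε₀ πR² dE/dt = 9.958×10^-7 A.
Outside the plates the loop encloses all of I_d, so B·2πr = μ₀ I_d and B = 1.12×10^-12 T.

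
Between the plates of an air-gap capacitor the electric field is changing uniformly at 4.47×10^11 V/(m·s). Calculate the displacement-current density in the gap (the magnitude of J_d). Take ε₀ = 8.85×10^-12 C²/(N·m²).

3.96 A/m²

J_d = ε₀ ∂E/∂t, so J_d = 3.96 A/m².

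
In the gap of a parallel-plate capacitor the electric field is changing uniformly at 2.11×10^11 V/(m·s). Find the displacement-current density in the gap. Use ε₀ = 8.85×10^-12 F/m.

J_d = ε₀ dE/dt = (8.85×10^-12)(2.11×10^11) = 1.87 A/m².

1.87 A/m²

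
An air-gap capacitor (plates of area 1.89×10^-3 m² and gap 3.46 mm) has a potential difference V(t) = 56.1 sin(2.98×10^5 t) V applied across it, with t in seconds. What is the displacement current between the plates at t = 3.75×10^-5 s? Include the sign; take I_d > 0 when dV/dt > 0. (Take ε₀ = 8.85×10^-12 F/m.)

dV/dt = (56.1)(2.98×10^5)·cos(11.175) = 2.984×10^6 V/s.
I_d = C dV/dt with C = ε₀A/d = (8.85×10^-12)(1.89×10^-3)/(3.46×10^-3) = 4.834×10^-12 F, so I_d = (4.834×10^-12)(2.984×10^6) = 1.44×10^-5 A.

1.44×10^-5 A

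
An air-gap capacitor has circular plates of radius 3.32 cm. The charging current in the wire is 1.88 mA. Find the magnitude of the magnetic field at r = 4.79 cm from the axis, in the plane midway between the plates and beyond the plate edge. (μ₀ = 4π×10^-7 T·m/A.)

Between the plates the displacement current equals the wire current: I_d = 1.88 mA = 1.88×10^-3 A.
With r > R the enclosed displacement current is the full I_d; B = μ₀ I_d / (2πr) = 7.85×10^-9 T.

7.85×10^-9 T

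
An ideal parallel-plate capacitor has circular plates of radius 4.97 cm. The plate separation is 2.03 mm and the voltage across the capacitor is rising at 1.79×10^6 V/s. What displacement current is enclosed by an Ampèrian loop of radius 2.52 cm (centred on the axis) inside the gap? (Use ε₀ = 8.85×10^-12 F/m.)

1.56×10^-5 A

With E = V/d, dE/dt = 8.818×10^8 V/(m·s) and πR² = 7.760×10^-3 m², giving I_d = ε₀ πR² dE/dt = 6.056×10^-5 A.
Through an area πr² the displacement current is I_d·(πr²/πR²) = I_d (r/R)² = 1.56×10^-5 A.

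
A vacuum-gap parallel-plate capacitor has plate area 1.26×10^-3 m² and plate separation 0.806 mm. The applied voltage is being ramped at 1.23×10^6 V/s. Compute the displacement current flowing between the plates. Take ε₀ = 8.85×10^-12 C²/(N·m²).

1.70×10^-5 A

The field between the plates is E = V/d, so dE/dt = (1.23×10^6)/(8.06×10^-4 m) = 1.526×10^9 V/(m·s).
I_d = ε₀ A (dE/dt) = (8.85×10^-12)(1.26×10^-3)(1.526×10^9) = 1.70×10^-5 A.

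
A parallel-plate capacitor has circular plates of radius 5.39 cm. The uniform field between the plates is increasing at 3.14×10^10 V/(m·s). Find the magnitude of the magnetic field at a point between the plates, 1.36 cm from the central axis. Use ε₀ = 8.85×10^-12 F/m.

Through the whole plate area (πR² = 9.127×10^-3 m²), I_d = ε₀ πR² dE/dt = 2.536×10^-3 A.
∮B·dl = μ₀ I_d,enc with I_d,enc = I_d r²/R² = 1.615×10^-4 A; so B = μ₀ I_d,enc/(2πr) = 2.37×10^-9 T.

2.37×10^-9 T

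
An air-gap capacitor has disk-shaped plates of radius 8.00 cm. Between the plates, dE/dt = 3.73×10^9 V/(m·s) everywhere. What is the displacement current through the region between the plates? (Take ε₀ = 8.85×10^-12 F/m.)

6.64×10^-4 A

I_d = ε₀ A (dE/dt) = (8.85×10^-12)(0.02011 m²)(3.73×10^9) = 6.64×10^-4 A.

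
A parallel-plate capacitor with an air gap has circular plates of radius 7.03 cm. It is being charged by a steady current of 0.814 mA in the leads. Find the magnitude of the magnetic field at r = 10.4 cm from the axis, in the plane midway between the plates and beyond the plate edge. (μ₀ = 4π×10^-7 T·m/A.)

By continuity the displacement current in the gap matches the conduction current: I_d = 8.14×10^-4 A.
For r ≥ R the full I_d is enclosed: B = μ₀ I_d/(2πr) = (4π×10^-7)(8.14×10^-4)/(2π·0.104) = 1.57×10^-9 T.

1.57×10^-9 T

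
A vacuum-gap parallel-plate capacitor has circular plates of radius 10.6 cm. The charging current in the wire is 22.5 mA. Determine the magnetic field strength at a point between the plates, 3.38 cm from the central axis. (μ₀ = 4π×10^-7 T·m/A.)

Between the plates the displacement current equals the wire current: I_d = 22.5 mA = 0.0225 A.
An Ampèrian loop of radius r encloses a fraction (r/R)² of I_d. Then B·2πr = μ₀ I_d (r/R)², giving B = μ₀ I_d r/(2πR²) = 1.35×10^-8 T.

1.35×10^-8 T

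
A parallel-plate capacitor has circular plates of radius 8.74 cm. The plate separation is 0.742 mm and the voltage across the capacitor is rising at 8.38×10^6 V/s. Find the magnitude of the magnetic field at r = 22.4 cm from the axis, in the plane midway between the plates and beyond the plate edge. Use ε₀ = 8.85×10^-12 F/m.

With E = V/d, dE/dt = 1.129×10^10 V/(m·s) and πR² = 0.02400 m², giving I_d = ε₀ πR² dE/dt = 2.398×10^-3 A.
Outside the plates the loop encloses all of I_d, so B·2πr = μ₀ I_d and B = 2.14×10^-9 T.

2.14×10^-9 T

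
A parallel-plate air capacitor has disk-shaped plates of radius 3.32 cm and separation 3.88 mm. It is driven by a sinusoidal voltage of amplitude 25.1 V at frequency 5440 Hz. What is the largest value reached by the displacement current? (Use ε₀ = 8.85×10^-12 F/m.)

(dE/dt)_max = V₀ω/d = 2.211×10^8 V/(m·s); ω = 2πf = 3.418×10^4 rad/s.
I_d,max = ε₀ A (dE/dt)_max = (8.85×10^-12)(3.463×10^-3)(2.211×10^8) = 6.78×10^-6 A.

6.78×10^-6 A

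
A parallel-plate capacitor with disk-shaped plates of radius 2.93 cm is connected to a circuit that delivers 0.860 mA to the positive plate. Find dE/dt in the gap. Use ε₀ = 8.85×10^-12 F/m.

By continuity, I_d in the gap equals the 0.860 mA flowing in the wire.
Inverting I_d = ε₀ A dE/dt gives dE/dt = 8.60×10^-4 / (8.85×10^-12 · 2.697×10^-3) = 3.60×10^10 V/(m·s).

3.60×10^10 V/(m·s)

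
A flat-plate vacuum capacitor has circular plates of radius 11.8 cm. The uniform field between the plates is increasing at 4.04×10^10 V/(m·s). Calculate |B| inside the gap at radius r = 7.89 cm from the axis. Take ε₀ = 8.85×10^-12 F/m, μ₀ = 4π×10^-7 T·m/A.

1.77×10^-8 T

Total displacement current: I_d = ε₀(πR²)(dE/dt) = (8.85×10^-12)(0.04374)(4.04×10^10) = 0.01564 A.
For r < R the Ampère–Maxwell law gives B(2πr) = μ₀ I_d (r²/R²), so B = μ₀ I_d r/(2πR²) = (4π×10^-7)(0.01564)(0.0789)/(2π·0.118²) = 1.77×10^-8 T.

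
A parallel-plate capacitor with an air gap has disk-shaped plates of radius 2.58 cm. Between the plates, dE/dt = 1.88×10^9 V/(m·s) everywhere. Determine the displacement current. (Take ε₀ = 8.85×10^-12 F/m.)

The displacement current is ε₀ times dΦ_E/dt = ε₀ A dE/dt = (8.85×10^-12)(2.091×10^-3)(1.88×10^9) = 3.48×10^-5 A.

3.48×10^-5 A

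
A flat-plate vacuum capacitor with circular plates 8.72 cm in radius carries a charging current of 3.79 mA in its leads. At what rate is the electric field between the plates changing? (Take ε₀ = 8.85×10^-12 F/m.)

1.79×10^10 V/(m·s)

By continuity, I_d in the gap equals the 3.79 mA flowing in the wire.
Since I_d = ε₀ A dE/dt, dE/dt = I_d/(ε₀A) = (3.79×10^-3)/((8.85×10^-12)(0.02389)) = 1.79×10^10 V/(m·s).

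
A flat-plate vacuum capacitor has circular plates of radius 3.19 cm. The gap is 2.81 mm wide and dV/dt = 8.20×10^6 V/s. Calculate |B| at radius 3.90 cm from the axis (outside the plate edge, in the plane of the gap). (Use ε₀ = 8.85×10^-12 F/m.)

With E = V/d, dE/dt = 2.918×10^9 V/(m·s) and πR² = 3.197×10^-3 m², giving I_d = ε₀ πR² dE/dt = 8.256×10^-5 A.
For r ≥ R the full I_d is enclosed: B = μ₀ I_d/(2πr) = (4π×10^-7)(8.256×10^-5)/(2π·0.0390) = 4.23×10^-10 T.

4.23×10^-10 T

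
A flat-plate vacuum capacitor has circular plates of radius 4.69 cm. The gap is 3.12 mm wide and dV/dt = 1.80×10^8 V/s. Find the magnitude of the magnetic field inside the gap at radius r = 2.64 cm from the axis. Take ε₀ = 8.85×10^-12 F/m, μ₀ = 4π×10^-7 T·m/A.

8.47×10^-9 T

With E = V/d, dE/dt = 5.769×10^10 V/(m·s) and πR² = 6.910×10^-3 m², giving I_d = ε₀ πR² dE/dt = 3.528×10^-3 A.
∮B·dl = μ₀ I_d,enc with I_d,enc = I_d r²/R² = 1.118×10^-3 A; so B = μ₀ I_d,enc/(2πr) = 8.47×10^-9 T.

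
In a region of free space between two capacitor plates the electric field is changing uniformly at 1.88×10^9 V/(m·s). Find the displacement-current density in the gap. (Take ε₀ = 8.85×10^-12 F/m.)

0.0166 A/m²

J_d = ε₀ ∂E/∂t, so J_d = 0.0166 A/m².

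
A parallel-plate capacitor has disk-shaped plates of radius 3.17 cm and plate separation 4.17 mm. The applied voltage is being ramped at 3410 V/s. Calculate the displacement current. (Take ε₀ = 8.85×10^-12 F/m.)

2.28×10^-8 A

E = V/d so dE/dt = (dV/dt)/d = 8.177×10^5 V/(m·s), and I_d = ε₀ A dE/dt = (8.85×10^-12)(3.157×10^-3)(8.177×10^5) = 2.28×10^-8 A.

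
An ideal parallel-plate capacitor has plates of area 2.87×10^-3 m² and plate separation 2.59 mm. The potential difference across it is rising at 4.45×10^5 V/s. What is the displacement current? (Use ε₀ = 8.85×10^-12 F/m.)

The field between the plates is E = V/d, so dE/dt = (4.45×10^5)/(2.59×10^-3 m) = 1.718×10^8 V/(m·s).
I_d = ε₀ A (dE/dt) = (8.85×10^-12)(2.87×10^-3)(1.718×10^8) = 4.36×10^-6 A.

4.36×10^-6 A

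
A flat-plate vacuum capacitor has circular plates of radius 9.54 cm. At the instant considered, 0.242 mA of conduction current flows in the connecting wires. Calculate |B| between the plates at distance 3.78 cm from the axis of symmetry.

2.01×10^-10 T

No conduction current crosses the gap, so I_d there equals the 2.42×10^-4 A in the leads.
An Ampèrian loop of radius r encloses a fraction (r/R)² of I_d. Then B·2πr = μ₀ I_d (r/R)², giving B = μ₀ I_d r/(2πR²) = 2.01×10^-10 T.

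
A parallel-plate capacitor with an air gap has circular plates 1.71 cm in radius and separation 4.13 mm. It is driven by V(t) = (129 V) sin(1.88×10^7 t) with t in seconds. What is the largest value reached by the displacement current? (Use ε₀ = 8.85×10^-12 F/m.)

4.77×10^-3 A

The displacement current equals the conduction current C dV/dt, which peaks at C V₀ ω.
With C = ε₀A/d = (8.85×10^-12)(9.186×10^-4)/(4.13×10^-3) = 1.968×10^-12 F and ω = 1.88×10^7 rad/s, I_d,max = (1.968×10^-12)(129)(1.88×10^7) = 4.77×10^-3 A.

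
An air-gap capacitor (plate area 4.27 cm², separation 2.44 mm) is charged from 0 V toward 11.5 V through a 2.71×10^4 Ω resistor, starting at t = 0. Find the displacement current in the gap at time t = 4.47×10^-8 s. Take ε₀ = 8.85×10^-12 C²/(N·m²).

C = ε₀A/d = (8.85×10^-12)(4.27×10^-4)/(2.44×10^-3) = 1.549×10^-12 F and τ = RC = 4.198×10^-8 s. I_d in the gap equals the RC charging current.
I_d(t) = (V₀/R) e^(−t/τ) = 4.244×10^-4 · e^(−1.065) = 1.46×10^-4 A.

1.46×10^-4 A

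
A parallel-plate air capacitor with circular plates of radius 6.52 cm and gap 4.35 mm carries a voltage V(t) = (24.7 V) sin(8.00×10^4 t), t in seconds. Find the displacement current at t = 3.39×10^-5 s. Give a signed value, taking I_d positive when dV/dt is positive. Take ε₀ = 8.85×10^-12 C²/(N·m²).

-4.88×10^-5 A

dE/dt = (V₀ω/d)·cos(ωt) with ωt = 2.712 rad: (24.7)(8.00×10^4)(-0.9091)/(4.35×10^-3) = -4.130×10^8 V/(m·s).
I_d = ε₀ A dE/dt = (8.85×10^-12)(0.01336)(-4.130×10^8) = -4.88×10^-5 A.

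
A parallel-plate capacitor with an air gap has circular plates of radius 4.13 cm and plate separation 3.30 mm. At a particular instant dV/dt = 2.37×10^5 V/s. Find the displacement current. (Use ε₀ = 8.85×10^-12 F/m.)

The field between the plates is E = V/d, so dE/dt = (2.37×10^5)/(3.30×10^-3 m) = 7.182×10^7 V/(m·s).
I_d = ε₀ A (dE/dt) = (8.85×10^-12)(5.359×10^-3)(7.182×10^7) = 3.41×10^-6 A.

3.41×10^-6 A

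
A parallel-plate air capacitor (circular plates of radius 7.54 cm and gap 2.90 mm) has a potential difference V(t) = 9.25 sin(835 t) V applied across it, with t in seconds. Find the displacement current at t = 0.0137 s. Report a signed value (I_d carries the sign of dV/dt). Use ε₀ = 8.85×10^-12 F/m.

1.81×10^-7 A

dV/dt = (9.25)(835)·cos(11.4395) = 3317 V/s.
I_d = C dV/dt with C = ε₀A/d = (8.85×10^-12)(0.01786)/(2.90×10^-3) = 5.450×10^-11 F, so I_d = (5.450×10^-11)(3317) = 1.81×10^-7 A.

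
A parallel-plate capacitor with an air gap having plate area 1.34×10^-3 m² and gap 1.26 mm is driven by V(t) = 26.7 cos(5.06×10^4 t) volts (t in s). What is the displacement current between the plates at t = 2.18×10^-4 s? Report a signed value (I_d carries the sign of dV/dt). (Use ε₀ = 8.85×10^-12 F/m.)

1.27×10^-5 A

dE/dt = (V₀ω/d)·−sin(ωt) with ωt = 11.0308 rad: (26.7)(5.06×10^4)(0.9994)/(1.26×10^-3) = 1.072×10^9 V/(m·s).
I_d = ε₀ A dE/dt = (8.85×10^-12)(1.34×10^-3)(1.072×10^9) = 1.27×10^-5 A.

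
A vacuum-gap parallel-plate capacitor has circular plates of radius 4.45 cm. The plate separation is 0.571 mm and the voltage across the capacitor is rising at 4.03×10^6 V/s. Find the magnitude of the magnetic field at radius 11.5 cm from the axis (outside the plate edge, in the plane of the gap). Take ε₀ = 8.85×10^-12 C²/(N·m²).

I_d = C dV/dt with C = ε₀πR²/d = 9.642×10^-11 F, so I_d = (9.642×10^-11)(4.03×10^6) = 3.886×10^-4 A.
For r ≥ R the full I_d is enclosed: B = μ₀ I_d/(2πr) = (4π×10^-7)(3.886×10^-4)/(2π·0.115) = 6.76×10^-10 T.

6.76×10^-10 T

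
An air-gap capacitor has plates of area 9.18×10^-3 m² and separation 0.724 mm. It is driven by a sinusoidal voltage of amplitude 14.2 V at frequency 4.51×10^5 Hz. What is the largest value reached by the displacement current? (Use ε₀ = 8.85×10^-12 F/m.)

(dE/dt)_max = V₀ω/d = 5.558×10^10 V/(m·s); ω = 2πf = 2.834×10^6 rad/s.
I_d,max = ε₀ A (dE/dt)_max = (8.85×10^-12)(9.18×10^-3)(5.558×10^10) = 4.52×10^-3 A.

4.52×10^-3 A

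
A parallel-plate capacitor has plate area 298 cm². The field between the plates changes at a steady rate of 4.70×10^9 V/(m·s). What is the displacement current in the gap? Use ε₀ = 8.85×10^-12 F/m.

1.24×10^-3 A

I_d = ε₀ A (dE/dt) = (8.85×10^-12)(0.0298 m²)(4.70×10^9) = 1.24×10^-3 A.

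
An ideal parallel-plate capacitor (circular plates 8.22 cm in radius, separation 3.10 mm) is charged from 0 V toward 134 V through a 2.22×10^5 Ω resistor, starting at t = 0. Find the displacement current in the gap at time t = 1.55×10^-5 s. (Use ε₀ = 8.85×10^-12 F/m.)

1.91×10^-4 A

C = ε₀A/d = (8.85×10^-12)(0.02123)/(3.10×10^-3) = 6.061×10^-11 F and τ = RC = 1.346×10^-5 s. I_d in the gap equals the RC charging current.
I_d(t) = (V₀/R) e^(−t/τ) = 6.036×10^-4 · e^(−1.152) = 1.91×10^-4 A.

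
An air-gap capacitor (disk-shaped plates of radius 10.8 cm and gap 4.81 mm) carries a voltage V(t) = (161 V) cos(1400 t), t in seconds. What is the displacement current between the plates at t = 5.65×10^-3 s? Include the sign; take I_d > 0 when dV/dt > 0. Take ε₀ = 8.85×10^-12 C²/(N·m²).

-1.52×10^-5 A

dV/dt = (161)(1400)·−sin(7.91) = -2.250×10^5 V/s.
I_d = C dV/dt with C = ε₀A/d = (8.85×10^-12)(0.03664)/(4.81×10^-3) = 6.741×10^-11 F, so I_d = (6.741×10^-11)(-2.250×10^5) = -1.52×10^-5 A.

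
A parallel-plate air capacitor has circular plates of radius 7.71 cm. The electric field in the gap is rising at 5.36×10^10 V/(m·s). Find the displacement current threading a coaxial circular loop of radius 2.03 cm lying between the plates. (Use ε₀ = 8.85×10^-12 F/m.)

Total displacement current: I_d = ε₀(πR²)(dE/dt) = (8.85×10^-12)(0.01867)(5.36×10^10) = 8.856×10^-3 A.
Since J_d is uniform, the enclosed fraction is (r/R)² = 0.06932, giving I_d,enc = 6.14×10^-4 A.

6.14×10^-4 A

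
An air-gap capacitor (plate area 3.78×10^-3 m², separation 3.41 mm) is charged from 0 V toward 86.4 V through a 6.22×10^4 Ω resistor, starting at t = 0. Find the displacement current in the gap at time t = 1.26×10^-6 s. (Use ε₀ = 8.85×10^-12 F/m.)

C = ε₀A/d = (8.85×10^-12)(3.78×10^-3)/(3.41×10^-3) = 9.810×10^-12 F and τ = RC = 6.102×10^-7 s. I_d in the gap equals the RC charging current.
I_d(t) = (V₀/R) e^(−t/τ) = 1.389×10^-3 · e^(−2.065) = 1.76×10^-4 A.

1.76×10^-4 A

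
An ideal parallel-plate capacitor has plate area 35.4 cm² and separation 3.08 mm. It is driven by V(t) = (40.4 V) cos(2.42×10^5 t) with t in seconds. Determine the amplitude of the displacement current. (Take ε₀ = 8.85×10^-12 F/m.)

(dE/dt)_max = V₀ω/d = 3.174×10^9 V/(m·s); ω = 2.42×10^5 rad/s.
I_d,max = ε₀ A (dE/dt)_max = (8.85×10^-12)(3.54×10^-3)(3.174×10^9) = 9.94×10^-5 A.

9.94×10^-5 A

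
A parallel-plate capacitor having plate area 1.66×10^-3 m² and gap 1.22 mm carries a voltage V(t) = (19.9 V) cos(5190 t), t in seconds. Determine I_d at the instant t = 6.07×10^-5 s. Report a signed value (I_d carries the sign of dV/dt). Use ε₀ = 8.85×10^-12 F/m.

-3.85×10^-7 A

dV/dt = (19.9)(5190)·−sin(0.315033) = -3.200×10^4 V/s.
I_d = C dV/dt with C = ε₀A/d = (8.85×10^-12)(1.66×10^-3)/(1.22×10^-3) = 1.204×10^-11 F, so I_d = (1.204×10^-11)(-3.200×10^4) = -3.85×10^-7 A.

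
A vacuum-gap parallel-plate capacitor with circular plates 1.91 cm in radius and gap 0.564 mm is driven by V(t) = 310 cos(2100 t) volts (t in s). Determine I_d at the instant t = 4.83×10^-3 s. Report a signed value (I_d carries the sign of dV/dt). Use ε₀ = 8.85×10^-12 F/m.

7.70×10^-6 A

C = ε₀A/d = (8.85×10^-12)(1.146×10^-3)/(5.64×10^-4) = 1.798×10^-11 F. dV/dt = V₀ω·−sin(ωt); at ωt = 10.143 rad this factor is 0.6580.
I_d = C dV/dt = (1.798×10^-11)(310)(2100)(0.6580) = 7.70×10^-6 A.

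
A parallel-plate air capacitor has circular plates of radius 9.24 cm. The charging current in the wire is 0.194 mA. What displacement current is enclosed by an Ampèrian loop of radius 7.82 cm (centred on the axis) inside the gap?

Between the plates the displacement current equals the wire current: I_d = 0.194 mA = 1.94×10^-4 A.
Since J_d is uniform, the enclosed fraction is (r/R)² = 0.7163, giving I_d,enc = 1.39×10^-4 A.

1.39×10^-4 A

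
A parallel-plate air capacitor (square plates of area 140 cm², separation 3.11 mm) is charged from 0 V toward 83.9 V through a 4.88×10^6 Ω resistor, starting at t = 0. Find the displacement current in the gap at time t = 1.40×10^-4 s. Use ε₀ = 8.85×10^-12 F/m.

With C = ε₀A/d = (8.85×10^-12)(0.0140)/(3.11×10^-3) = 3.984×10^-11 F, the time constant is τ = RC = 1.944×10^-4 s, so t/τ = 0.7202 and e^(−t/τ) = 0.4867.
I_d = I_cond = (V₀/R) e^(−t/τ) = (1.719×10^-5)(0.4867) = 8.37×10^-6 A.

8.37×10^-6 A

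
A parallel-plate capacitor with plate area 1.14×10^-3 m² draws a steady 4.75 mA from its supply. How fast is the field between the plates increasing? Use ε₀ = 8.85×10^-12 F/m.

4.71×10^11 V/(m·s)

The displacement current between the plates equals the conduction current, I_d = 4.75 mA.
Inverting I_d = ε₀ A dE/dt gives dE/dt = 4.75×10^-3 / (8.85×10^-12 · 1.14×10^-3) = 4.71×10^11 V/(m·s).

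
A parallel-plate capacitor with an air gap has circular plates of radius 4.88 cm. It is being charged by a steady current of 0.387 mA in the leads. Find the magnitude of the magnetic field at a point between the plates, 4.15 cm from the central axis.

1.35×10^-9 T

No conduction current crosses the gap, so I_d there equals the 3.87×10^-4 A in the leads.
∮B·dl = μ₀ I_d,enc with I_d,enc = I_d r²/R² = 2.799×10^-4 A; so B = μ₀ I_d,enc/(2πr) = 1.35×10^-9 T.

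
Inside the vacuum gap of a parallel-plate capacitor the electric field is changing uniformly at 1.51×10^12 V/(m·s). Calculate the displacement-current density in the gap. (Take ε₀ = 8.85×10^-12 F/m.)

13.4 A/m²

The displacement-current density is ε₀ ∂E/∂t = (8.85×10^-12)(1.51×10^12) = 13.4 A/m².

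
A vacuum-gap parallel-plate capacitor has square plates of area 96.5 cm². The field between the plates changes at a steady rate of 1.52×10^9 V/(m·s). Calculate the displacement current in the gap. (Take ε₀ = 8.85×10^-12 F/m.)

1.30×10^-4 A

The displacement current is ε₀ times dΦ_E/dt = ε₀ A dE/dt = (8.85×10^-12)(9.65×10^-3)(1.52×10^9) = 1.30×10^-4 A.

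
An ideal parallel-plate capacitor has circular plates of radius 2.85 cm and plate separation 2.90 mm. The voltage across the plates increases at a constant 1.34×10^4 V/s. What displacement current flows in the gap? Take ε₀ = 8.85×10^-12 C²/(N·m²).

The field between the plates is E = V/d, so dE/dt = (1.34×10^4)/(2.90×10^-3 m) = 4.621×10^6 V/(m·s).
I_d = ε₀ A (dE/dt) = (8.85×10^-12)(2.552×10^-3)(4.621×10^6) = 1.04×10^-7 A.

1.04×10^-7 A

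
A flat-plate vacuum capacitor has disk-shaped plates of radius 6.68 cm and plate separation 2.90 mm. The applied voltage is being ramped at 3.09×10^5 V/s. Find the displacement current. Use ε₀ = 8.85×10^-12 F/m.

1.32×10^-5 A

C = ε₀A/d = (8.85×10^-12)(0.01402)/(2.90×10^-3) = 4.279×10^-11 F.
I_d = C dV/dt = (4.279×10^-11)(3.09×10^5) = 1.32×10^-5 A.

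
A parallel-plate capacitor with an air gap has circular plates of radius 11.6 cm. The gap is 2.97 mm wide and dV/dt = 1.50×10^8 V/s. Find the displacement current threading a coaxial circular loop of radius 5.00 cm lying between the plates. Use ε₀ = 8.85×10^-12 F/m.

I_d = C dV/dt with C = ε₀πR²/d = 1.260×10^-10 F, so I_d = (1.260×10^-10)(1.50×10^8) = 0.01890 A.
The field is uniform, so I_d,enc = I_d (r/R)² = (0.01890)(5.00/11.6)² = 3.51×10^-3 A.

3.51×10^-3 A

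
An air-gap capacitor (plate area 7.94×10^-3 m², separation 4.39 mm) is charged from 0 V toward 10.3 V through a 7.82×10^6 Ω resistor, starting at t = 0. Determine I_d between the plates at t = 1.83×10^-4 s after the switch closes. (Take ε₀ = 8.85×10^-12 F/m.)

3.05×10^-7 A

C = ε₀A/d = (8.85×10^-12)(7.94×10^-3)/(4.39×10^-3) = 1.601×10^-11 F, so τ = RC = 1.252×10^-4 s.
The conduction current is I(t) = (V₀/R) e^(−t/τ), and the displacement current between the plates equals it.
t/τ = 1.462; I_d = (10.3/7.82×10^6) · e^(−1.462) = (1.317×10^-6)(0.2318) = 3.05×10^-7 A.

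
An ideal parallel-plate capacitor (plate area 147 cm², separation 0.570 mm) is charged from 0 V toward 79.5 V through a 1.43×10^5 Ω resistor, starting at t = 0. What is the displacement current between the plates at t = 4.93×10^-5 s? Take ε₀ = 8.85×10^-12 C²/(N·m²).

C = ε₀A/d = (8.85×10^-12)(0.0147)/(5.70×10^-4) = 2.282×10^-10 F, so τ = RC = 3.263×10^-5 s.
The conduction current is I(t) = (V₀/R) e^(−t/τ), and the displacement current between the plates equals it.
t/τ = 1.511; I_d = (79.5/1.43×10^5) · e^(−1.511) = (5.559×10^-4)(0.2207) = 1.23×10^-4 A.

1.23×10^-4 A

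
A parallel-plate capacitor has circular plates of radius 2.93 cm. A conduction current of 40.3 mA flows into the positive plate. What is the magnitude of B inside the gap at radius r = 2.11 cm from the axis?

By continuity the displacement current in the gap matches the conduction current: I_d = 0.0403 A.
∮B·dl = μ₀ I_d,enc with I_d,enc = I_d r²/R² = 0.02090 A; so B = μ₀ I_d,enc/(2πr) = 1.98×10^-7 T.

1.98×10^-7 T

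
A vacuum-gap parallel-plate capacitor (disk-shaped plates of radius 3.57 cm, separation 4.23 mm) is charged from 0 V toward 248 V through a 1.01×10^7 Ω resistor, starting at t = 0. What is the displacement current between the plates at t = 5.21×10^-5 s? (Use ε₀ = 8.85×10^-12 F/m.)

C = ε₀A/d = (8.85×10^-12)(4.004×10^-3)/(4.23×10^-3) = 8.377×10^-12 F, so τ = RC = 8.461×10^-5 s.
The conduction current is I(t) = (V₀/R) e^(−t/τ), and the displacement current between the plates equals it.
t/τ = 0.6158; I_d = (248/1.01×10^7) · e^(−0.6158) = (2.455×10^-5)(0.5402) = 1.33×10^-5 A.

1.33×10^-5 A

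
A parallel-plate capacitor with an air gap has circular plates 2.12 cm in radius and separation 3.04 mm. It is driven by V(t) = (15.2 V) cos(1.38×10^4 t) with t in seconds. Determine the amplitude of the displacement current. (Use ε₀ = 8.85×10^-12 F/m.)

(dE/dt)_max = V₀ω/d = 6.900×10^7 V/(m·s); ω = 1.38×10^4 rad/s.
I_d,max = ε₀ A (dE/dt)_max = (8.85×10^-12)(1.412×10^-3)(6.900×10^7) = 8.62×10^-7 A.

8.62×10^-7 A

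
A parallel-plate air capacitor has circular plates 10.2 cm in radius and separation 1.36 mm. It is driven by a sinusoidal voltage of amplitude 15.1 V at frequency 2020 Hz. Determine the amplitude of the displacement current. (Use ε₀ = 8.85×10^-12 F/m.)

C = ε₀A/d = (8.85×10^-12)(0.03269)/(1.36×10^-3) = 2.127×10^-10 F; ω = 2πf = 1.269×10^4 rad/s.
I_d = C dV/dt, so |I_d|_max = C V₀ ω = (2.127×10^-10)(15.1)(1.269×10^4) = 4.08×10^-5 A.

4.08×10^-5 A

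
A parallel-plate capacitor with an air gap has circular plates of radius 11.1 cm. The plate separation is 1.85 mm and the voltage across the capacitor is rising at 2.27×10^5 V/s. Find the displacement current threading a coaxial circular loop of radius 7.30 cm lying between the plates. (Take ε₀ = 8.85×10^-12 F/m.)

1.82×10^-5 A

I_d = C dV/dt with C = ε₀πR²/d = 1.852×10^-10 F, so I_d = (1.852×10^-10)(2.27×10^5) = 4.204×10^-5 A.
Through an area πr² the displacement current is I_d·(πr²/πR²) = I_d (r/R)² = 1.82×10^-5 A.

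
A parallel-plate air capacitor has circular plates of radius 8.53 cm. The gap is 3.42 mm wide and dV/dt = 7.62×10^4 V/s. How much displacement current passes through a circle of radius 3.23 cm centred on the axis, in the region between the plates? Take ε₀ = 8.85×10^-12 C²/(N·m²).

6.46×10^-7 A

I_d = C dV/dt with C = ε₀πR²/d = 5.916×10^-11 F, so I_d = (5.916×10^-11)(7.62×10^4) = 4.508×10^-6 A.
Since J_d is uniform, the enclosed fraction is (r/R)² = 0.1434, giving I_d,enc = 6.46×10^-7 A.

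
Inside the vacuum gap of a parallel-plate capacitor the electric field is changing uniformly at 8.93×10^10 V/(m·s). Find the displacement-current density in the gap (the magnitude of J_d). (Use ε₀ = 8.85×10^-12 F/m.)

J_d = ε₀ ∂E/∂t, so J_d = 0.790 A/m².

0.790 A/m²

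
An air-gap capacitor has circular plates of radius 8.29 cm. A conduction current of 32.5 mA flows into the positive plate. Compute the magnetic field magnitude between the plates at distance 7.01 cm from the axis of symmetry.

6.63×10^-8 T

Between the plates the displacement current equals the wire current: I_d = 32.5 mA = 0.0325 A.
An Ampèrian loop of radius r encloses a fraction (r/R)² of I_d. Then B·2πr = μ₀ I_d (r/R)², giving B = μ₀ I_d r/(2πR²) = 6.63×10^-8 T.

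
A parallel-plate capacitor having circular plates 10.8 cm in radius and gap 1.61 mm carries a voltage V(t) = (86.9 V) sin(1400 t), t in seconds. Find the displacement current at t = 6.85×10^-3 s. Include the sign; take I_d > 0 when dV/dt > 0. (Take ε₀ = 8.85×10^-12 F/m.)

-2.42×10^-5 A

dE/dt = (V₀ω/d)·cos(ωt) with ωt = 9.59 rad: (86.9)(1400)(-0.9864)/(1.61×10^-3) = -7.454×10^7 V/(m·s).
I_d = ε₀ A dE/dt = (8.85×10^-12)(0.03664)(-7.454×10^7) = -2.42×10^-5 A.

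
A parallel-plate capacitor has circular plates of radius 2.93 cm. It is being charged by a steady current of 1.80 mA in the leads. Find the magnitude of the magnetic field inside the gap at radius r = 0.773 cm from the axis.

Between the plates the displacement current equals the wire current: I_d = 1.80 mA = 1.80×10^-3 A.
An Ampèrian loop of radius r encloses a fraction (r/R)² of I_d. Then B·2πr = μ₀ I_d (r/R)², giving B = μ₀ I_d r/(2πR²) = 3.24×10^-9 T.

3.24×10^-9 T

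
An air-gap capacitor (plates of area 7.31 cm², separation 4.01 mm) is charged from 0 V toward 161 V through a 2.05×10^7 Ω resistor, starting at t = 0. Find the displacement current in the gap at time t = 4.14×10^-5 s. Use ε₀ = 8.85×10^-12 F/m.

C = ε₀A/d = (8.85×10^-12)(7.31×10^-4)/(4.01×10^-3) = 1.613×10^-12 F, so τ = RC = 3.307×10^-5 s.
The conduction current is I(t) = (V₀/R) e^(−t/τ), and the displacement current between the plates equals it.
t/τ = 1.252; I_d = (161/2.05×10^7) · e^(−1.252) = (7.854×10^-6)(0.2859) = 2.25×10^-6 A.

2.25×10^-6 A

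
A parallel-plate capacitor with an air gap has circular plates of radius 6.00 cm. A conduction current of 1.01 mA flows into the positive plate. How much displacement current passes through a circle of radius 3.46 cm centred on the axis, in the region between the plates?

No conduction current crosses the gap, so I_d there equals the 1.01×10^-3 A in the leads.
The field is uniform, so I_d,enc = I_d (r/R)² = (1.01×10^-3)(3.46/6.00)² = 3.36×10^-4 A.

3.36×10^-4 A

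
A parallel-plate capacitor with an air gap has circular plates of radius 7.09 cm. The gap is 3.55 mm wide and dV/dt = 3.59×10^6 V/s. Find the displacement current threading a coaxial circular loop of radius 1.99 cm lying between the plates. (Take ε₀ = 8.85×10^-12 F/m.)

I_d = C dV/dt with C = ε₀πR²/d = 3.936×10^-11 F, so I_d = (3.936×10^-11)(3.59×10^6) = 1.413×10^-4 A.
Through an area πr² the displacement current is I_d·(πr²/πR²) = I_d (r/R)² = 1.11×10^-5 A.

1.11×10^-5 A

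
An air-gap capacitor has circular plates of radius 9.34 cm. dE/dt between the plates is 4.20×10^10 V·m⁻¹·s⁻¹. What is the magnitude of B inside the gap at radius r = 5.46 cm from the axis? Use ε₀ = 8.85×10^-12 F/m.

1.28×10^-8 T

Total displacement current: I_d = ε₀(πR²)(dE/dt) = (8.85×10^-12)(0.02741)(4.20×10^10) = 0.01019 A.
∮B·dl = μ₀ I_d,enc with I_d,enc = I_d r²/R² = 3.482×10^-3 A; so B = μ₀ I_d,enc/(2πr) = 1.28×10^-8 T.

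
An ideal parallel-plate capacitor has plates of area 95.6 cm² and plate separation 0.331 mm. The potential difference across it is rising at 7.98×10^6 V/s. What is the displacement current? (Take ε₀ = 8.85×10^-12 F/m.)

The displacement current equals the charging current C dV/dt. With C = ε₀A/d = (8.85×10^-12)(9.56×10^-3)/(3.31×10^-4) = 2.556×10^-10 F, I_d = (2.556×10^-10)(7.98×10^6) = 2.04×10^-3 A.

2.04×10^-3 A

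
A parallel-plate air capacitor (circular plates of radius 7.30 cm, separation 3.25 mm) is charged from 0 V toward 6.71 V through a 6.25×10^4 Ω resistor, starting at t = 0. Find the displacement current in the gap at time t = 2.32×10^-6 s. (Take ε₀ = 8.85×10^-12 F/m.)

C = ε₀A/d = (8.85×10^-12)(0.01674)/(3.25×10^-3) = 4.558×10^-11 F, so τ = RC = 2.849×10^-6 s.
The conduction current is I(t) = (V₀/R) e^(−t/τ), and the displacement current between the plates equals it.
t/τ = 0.8143; I_d = (6.71/6.25×10^4) · e^(−0.8143) = (1.074×10^-4)(0.4429) = 4.76×10^-5 A.

4.76×10^-5 A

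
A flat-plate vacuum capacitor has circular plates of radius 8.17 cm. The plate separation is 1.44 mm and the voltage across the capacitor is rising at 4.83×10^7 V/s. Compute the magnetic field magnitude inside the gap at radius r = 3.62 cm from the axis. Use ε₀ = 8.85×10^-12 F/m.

6.75×10^-9 T

I_d = C dV/dt with C = ε₀πR²/d = 1.289×10^-10 F, so I_d = (1.289×10^-10)(4.83×10^7) = 6.226×10^-3 A.
An Ampèrian loop of radius r encloses a fraction (r/R)² of I_d. Then B·2πr = μ₀ I_d (r/R)², giving B = μ₀ I_d r/(2πR²) = 6.75×10^-9 T.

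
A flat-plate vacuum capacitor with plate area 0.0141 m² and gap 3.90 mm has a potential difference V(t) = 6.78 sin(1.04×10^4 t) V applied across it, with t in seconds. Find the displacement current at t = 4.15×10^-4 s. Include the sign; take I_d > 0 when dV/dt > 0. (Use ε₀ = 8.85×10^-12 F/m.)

dE/dt = (V₀ω/d)·cos(ωt) with ωt = 4.316 rad: (6.78)(1.04×10^4)(-0.3861)/(3.90×10^-3) = -6.981×10^6 V/(m·s).
I_d = ε₀ A dE/dt = (8.85×10^-12)(0.0141)(-6.981×10^6) = -8.71×10^-7 A.

-8.71×10^-7 A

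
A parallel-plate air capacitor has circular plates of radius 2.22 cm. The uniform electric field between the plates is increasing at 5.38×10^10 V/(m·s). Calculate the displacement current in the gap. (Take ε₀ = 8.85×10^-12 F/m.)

7.37×10^-4 A

I_d = ε₀ A (dE/dt) = (8.85×10^-12)(1.548×10^-3 m²)(5.38×10^10) = 7.37×10^-4 A.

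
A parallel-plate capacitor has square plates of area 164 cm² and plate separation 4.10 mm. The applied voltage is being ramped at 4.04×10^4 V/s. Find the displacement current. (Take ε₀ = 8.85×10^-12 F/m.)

C = ε₀A/d = (8.85×10^-12)(0.0164)/(4.10×10^-3) = 3.540×10^-11 F.
I_d = C dV/dt = (3.540×10^-11)(4.04×10^4) = 1.43×10^-6 A.

1.43×10^-6 A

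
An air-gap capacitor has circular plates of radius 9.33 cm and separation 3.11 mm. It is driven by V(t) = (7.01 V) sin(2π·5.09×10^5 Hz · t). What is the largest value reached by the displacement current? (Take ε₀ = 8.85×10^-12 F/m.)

1.74×10^-3 A

(dE/dt)_max = V₀ω/d = 7.208×10^9 V/(m·s); ω = 2πf = 3.198×10^6 rad/s.
I_d,max = ε₀ A (dE/dt)_max = (8.85×10^-12)(0.02735)(7.208×10^9) = 1.74×10^-3 A.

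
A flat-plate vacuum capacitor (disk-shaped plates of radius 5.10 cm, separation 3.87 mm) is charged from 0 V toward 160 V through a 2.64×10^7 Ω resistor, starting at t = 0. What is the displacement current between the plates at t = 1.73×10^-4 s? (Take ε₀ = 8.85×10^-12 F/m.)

4.27×10^-6 A

C = ε₀A/d = (8.85×10^-12)(8.171×10^-3)/(3.87×10^-3) = 1.869×10^-11 F and τ = RC = 4.934×10^-4 s. I_d in the gap equals the RC charging current.
I_d(t) = (V₀/R) e^(−t/τ) = 6.061×10^-6 · e^(−0.3506) = 4.27×10^-6 A.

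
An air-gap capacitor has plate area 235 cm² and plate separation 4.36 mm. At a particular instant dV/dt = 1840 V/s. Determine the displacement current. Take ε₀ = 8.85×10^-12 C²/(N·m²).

The field between the plates is E = V/d, so dE/dt = (1840)/(4.36×10^-3 m) = 4.220×10^5 V/(m·s).
I_d = ε₀ A (dE/dt) = (8.85×10^-12)(0.0235)(4.220×10^5) = 8.78×10^-8 A.

8.78×10^-8 A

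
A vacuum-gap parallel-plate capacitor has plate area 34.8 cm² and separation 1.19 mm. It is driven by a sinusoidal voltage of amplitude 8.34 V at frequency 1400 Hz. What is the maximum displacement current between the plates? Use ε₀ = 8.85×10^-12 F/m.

1.90×10^-6 A

(dE/dt)_max = V₀ω/d = 6.165×10^7 V/(m·s); ω = 2πf = 8796 rad/s.
I_d,max = ε₀ A (dE/dt)_max = (8.85×10^-12)(3.48×10^-3)(6.165×10^7) = 1.90×10^-6 A.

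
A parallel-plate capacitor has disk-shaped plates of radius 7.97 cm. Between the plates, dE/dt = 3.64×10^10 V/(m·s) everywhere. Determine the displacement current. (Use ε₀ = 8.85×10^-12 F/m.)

With a uniform field, Φ_E = EA, so I_d = ε₀ A dE/dt = 6.43×10^-3 A.

6.43×10^-3 A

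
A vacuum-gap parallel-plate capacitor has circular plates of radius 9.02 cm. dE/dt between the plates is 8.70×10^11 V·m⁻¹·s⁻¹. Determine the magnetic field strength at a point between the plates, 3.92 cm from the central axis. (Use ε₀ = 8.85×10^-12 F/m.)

Total displacement current: I_d = ε₀(πR²)(dE/dt) = (8.85×10^-12)(0.02556)(8.70×10^11) = 0.1968 A.
∮B·dl = μ₀ I_d,enc with I_d,enc = I_d r²/R² = 0.03717 A; so B = μ₀ I_d,enc/(2πr) = 1.90×10^-7 T.

1.90×10^-7 T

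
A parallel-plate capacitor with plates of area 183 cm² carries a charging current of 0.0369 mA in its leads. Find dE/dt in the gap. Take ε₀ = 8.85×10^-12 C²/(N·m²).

2.28×10^8 V/(m·s)

Charge continuity gives I_d = I = 3.69×10^-5 A between the plates.
Since I_d = ε₀ A dE/dt, dE/dt = I_d/(ε₀A) = (3.69×10^-5)/((8.85×10^-12)(0.0183)) = 2.28×10^8 V/(m·s).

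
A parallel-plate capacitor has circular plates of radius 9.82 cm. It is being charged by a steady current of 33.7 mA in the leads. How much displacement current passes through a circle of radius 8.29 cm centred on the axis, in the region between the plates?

0.0240 A

Between the plates the displacement current equals the wire current: I_d = 33.7 mA = 0.0337 A.
Since J_d is uniform, the enclosed fraction is (r/R)² = 0.7127, giving I_d,enc = 0.0240 A.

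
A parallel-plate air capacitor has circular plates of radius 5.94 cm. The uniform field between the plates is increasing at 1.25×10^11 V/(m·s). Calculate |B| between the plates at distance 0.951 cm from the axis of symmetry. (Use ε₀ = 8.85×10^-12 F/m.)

Through the whole plate area (πR² = 0.01108 m²), I_d = ε₀ πR² dE/dt = 0.01226 A.
An Ampèrian loop of radius r encloses a fraction (r/R)² of I_d. Then B·2πr = μ₀ I_d (r/R)², giving B = μ₀ I_d r/(2πR²) = 6.61×10^-9 T.

6.61×10^-9 T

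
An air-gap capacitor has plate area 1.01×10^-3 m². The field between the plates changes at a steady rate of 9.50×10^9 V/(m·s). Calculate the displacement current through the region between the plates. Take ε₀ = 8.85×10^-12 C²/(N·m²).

8.49×10^-5 A

The displacement current is ε₀ times dΦ_E/dt = ε₀ A dE/dt = (8.85×10^-12)(1.01×10^-3)(9.50×10^9) = 8.49×10^-5 A.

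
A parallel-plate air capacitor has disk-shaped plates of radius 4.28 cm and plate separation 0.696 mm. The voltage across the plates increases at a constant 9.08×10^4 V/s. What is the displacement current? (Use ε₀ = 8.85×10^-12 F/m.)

The displacement current equals the charging current C dV/dt. With C = ε₀A/d = (8.85×10^-12)(5.755×10^-3)/(6.96×10^-4) = 7.318×10^-11 F, I_d = (7.318×10^-11)(9.08×10^4) = 6.64×10^-6 A.

6.64×10^-6 A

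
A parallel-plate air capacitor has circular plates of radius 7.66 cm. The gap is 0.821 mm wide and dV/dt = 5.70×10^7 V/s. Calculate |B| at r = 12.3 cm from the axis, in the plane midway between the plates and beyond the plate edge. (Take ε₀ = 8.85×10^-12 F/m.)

1.84×10^-8 T

With E = V/d, dE/dt = 6.943×10^10 V/(m·s) and πR² = 0.01843 m², giving I_d = ε₀ πR² dE/dt = 0.01132 A.
Outside the plates the loop encloses all of I_d, so B·2πr = μ₀ I_d and B = 1.84×10^-8 T.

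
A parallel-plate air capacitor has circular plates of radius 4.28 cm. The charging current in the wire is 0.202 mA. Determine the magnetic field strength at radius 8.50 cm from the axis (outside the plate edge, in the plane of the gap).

4.75×10^-10 T

By continuity the displacement current in the gap matches the conduction current: I_d = 2.02×10^-4 A.
Outside the plates the loop encloses all of I_d, so B·2πr = μ₀ I_d and B = 4.75×10^-10 T.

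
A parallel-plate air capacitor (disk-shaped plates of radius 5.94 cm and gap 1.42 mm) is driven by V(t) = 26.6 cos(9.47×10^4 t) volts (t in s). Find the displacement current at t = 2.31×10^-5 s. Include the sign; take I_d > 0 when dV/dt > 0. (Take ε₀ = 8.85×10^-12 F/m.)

-1.42×10^-4 A

dV/dt = (26.6)(9.47×10^4)·−sin(2.18757) = -2.055×10^6 V/s.
I_d = C dV/dt with C = ε₀A/d = (8.85×10^-12)(0.01108)/(1.42×10^-3) = 6.905×10^-11 F, so I_d = (6.905×10^-11)(-2.055×10^6) = -1.42×10^-4 A.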